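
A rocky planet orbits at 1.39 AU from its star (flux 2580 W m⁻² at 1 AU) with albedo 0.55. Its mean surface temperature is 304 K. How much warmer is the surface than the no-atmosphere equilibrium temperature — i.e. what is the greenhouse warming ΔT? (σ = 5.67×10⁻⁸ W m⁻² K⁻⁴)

ΔT ≈ 77.1 K

S = 2580/1.39² = 1335 W m⁻².
T_eq = [S(1−A)/(4σ)]^(1/4) = [1335×0.45/(4×5.67×10⁻⁸)]^(1/4) = 226.9 K.
ΔT = T_surf − T_eq = 304 − 226.9.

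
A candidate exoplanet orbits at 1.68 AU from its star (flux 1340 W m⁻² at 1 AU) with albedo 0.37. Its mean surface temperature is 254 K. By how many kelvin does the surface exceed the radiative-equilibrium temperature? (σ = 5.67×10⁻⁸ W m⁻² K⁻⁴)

ΔT ≈ 63.4 K

S = 1340/1.68² = 474.8 W m⁻².
T_eq = [S(1−A)/(4σ)]^(1/4) = [474.8×0.63/(4×5.67×10⁻⁸)]^(1/4) = 190.6 K.
ΔT = T_surf − T_eq = 254 − 190.6.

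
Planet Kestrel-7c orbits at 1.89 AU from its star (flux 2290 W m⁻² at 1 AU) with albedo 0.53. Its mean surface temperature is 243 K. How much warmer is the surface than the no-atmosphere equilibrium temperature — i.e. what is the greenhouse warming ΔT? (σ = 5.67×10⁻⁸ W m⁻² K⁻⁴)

ΔT ≈ 52.1 K

S = 2290/1.89² = 641.1 W m⁻².
T_eq = [S(1−A)/(4σ)]^(1/4) = [641.1×0.47/(4×5.67×10⁻⁸)]^(1/4) = 190.9 K.
ΔT = T_surf − T_eq = 243 − 190.9.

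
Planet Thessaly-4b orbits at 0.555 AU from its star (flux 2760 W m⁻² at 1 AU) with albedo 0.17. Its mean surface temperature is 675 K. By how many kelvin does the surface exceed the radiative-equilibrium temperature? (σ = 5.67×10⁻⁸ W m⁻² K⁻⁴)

ΔT ≈ 249.5 K

S = 2760/0.555² = 8960 W m⁻².
T_eq = [S(1−A)/(4σ)]^(1/4) = [8960×0.83/(4×5.67×10⁻⁸)]^(1/4) = 425.5 K.
ΔT = T_surf − T_eq = 675 − 425.5.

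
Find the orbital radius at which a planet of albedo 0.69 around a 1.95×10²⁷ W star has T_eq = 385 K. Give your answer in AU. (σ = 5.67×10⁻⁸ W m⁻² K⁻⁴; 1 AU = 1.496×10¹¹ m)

From T_eq⁴ = L(1−A)/(16πσd²): d = √[L(1−A)/(16πσT_eq⁴)].
d = √[1.95×10²⁷ × 0.31 / (16π × 5.67×10⁻⁸ × (385)⁴)] = 9.83×10¹⁰ m = 0.657 AU.

d ≈ 0.657 AU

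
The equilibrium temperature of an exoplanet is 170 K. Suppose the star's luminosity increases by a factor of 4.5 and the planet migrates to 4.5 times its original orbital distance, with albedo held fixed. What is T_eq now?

T_eq ∝ L^(1/4) · d^(−1/2).
T′ = 170 × 4.5^(1/4) / 4.5^(1/2) = 117 K.

T_eq ≈ 117 K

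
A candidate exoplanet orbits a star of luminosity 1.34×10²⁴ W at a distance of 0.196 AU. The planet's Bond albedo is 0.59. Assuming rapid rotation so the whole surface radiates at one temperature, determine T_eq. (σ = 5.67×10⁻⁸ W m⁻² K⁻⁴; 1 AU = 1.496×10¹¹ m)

T_eq ≈ 122 K

d = 0.196 AU = 2.93×10¹⁰ m.
Flux: S = L/(4πd²) = 1.34×10²⁴/(4π×(2.93×10¹⁰)²) = 124 W m⁻².
Energy balance: absorbed = emitted ⇒ πR²·S(1−A) = 4πR²·σT_eq⁴, so T_eq⁴ = S(1−A)/(4σ).
T_eq = [124 × 0.41 / (4 × 5.67×10⁻⁸)]^(1/4) = (2.24×10⁸)^(1/4) = 122 K.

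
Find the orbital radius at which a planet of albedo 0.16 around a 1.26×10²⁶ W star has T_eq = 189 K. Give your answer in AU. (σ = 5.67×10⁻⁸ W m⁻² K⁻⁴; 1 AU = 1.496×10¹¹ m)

d ≈ 1.14 AU

From T_eq⁴ = L(1−A)/(16πσd²): d = √[L(1−A)/(16πσT_eq⁴)].
d = √[1.26×10²⁶ × 0.84 / (16π × 5.67×10⁻⁸ × (189)⁴)] = 1.71×10¹¹ m = 1.14 AU.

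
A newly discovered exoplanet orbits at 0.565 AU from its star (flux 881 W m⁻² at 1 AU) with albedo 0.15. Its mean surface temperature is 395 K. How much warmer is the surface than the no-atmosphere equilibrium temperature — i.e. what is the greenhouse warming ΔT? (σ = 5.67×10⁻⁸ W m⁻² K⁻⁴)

ΔT ≈ 76.1 K

S = 881/0.565² = 2760 W m⁻².
T_eq = [S(1−A)/(4σ)]^(1/4) = [2760×0.85/(4×5.67×10⁻⁸)]^(1/4) = 318.9 K.
ΔT = T_surf − T_eq = 395 − 318.9.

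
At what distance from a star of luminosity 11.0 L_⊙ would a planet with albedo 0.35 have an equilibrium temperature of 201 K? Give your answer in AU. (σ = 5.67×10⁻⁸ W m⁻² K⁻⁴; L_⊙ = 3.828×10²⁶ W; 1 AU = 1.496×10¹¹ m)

d ≈ 5.13 AU

L = 11.0 × 3.828×10²⁶ = 4.21×10²⁷ W.
From T_eq⁴ = L(1−A)/(16πσd²): d = √[L(1−A)/(16πσT_eq⁴)].
d = √[4.21×10²⁷ × 0.65 / (16π × 5.67×10⁻⁸ × (201)⁴)] = 7.67×10¹¹ m = 5.13 AU.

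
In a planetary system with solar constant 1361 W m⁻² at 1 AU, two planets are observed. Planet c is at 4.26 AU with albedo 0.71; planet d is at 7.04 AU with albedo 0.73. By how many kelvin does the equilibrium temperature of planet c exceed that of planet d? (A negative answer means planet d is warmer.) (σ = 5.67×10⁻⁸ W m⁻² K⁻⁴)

T_eq = [S₀(1−A)/(4σd²)]^(1/4), so T ∝ (1−A)^(1/4) / √d.
T₁ = [1361×0.29/(4×5.67×10⁻⁸×4.26²)]^(1/4) = 98.96 K.
T₂ = [1361×0.27/(4×5.67×10⁻⁸×7.04²)]^(1/4) = 75.62 K.

ΔT ≈ 23.3 K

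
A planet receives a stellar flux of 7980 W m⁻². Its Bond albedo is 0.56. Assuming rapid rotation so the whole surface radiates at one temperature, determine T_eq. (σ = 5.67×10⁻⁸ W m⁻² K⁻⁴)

T_eq ≈ 353 K

Energy balance: absorbed = emitted ⇒ πR²·S(1−A) = 4πR²·σT_eq⁴, so T_eq⁴ = S(1−A)/(4σ).
T_eq = [7980 × 0.44 / (4 × 5.67×10⁻⁸)]^(1/4) = (1.55×10¹⁰)^(1/4) = 353 K.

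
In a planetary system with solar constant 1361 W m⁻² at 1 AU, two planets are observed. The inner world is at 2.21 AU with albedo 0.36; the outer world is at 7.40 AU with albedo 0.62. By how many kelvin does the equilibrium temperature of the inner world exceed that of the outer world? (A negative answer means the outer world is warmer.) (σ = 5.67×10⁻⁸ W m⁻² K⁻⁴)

T_eq = [S₀(1−A)/(4σd²)]^(1/4), so T ∝ (1−A)^(1/4) / √d.
T₁ = [1361×0.64/(4×5.67×10⁻⁸×2.21²)]^(1/4) = 167.46 K.
T₂ = [1361×0.38/(4×5.67×10⁻⁸×7.40²)]^(1/4) = 80.33 K.

ΔT ≈ 87.1 K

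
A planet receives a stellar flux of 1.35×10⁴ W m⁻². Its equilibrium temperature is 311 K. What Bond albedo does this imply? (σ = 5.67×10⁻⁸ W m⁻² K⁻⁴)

A ≈ 0.84

From T_eq⁴ = S(1−A)/(4σ): 1−A = 4σT_eq⁴/S.
1−A = 4 × 5.67×10⁻⁸ × (311)⁴ / 1.35×10⁴ = 0.157.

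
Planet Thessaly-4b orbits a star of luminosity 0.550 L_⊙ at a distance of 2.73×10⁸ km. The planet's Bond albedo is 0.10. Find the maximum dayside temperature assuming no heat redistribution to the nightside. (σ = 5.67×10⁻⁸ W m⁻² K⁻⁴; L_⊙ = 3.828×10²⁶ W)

d = 2.73×10⁸ km = 2.73×10¹¹ m.
L = 0.550 × 3.828×10²⁶ = 2.11×10²⁶ W.
Flux: S = L/(4πd²) = 2.11×10²⁶/(4π×(2.73×10¹¹)²) = 225 W m⁻².
With no redistribution each surface element balances locally: S(1−A) = σT⁴.
T = [225 × 0.90 / 5.67×10⁻⁸]^(1/4) = (3.57×10⁹)^(1/4) = 244 K.

T_ss ≈ 244 K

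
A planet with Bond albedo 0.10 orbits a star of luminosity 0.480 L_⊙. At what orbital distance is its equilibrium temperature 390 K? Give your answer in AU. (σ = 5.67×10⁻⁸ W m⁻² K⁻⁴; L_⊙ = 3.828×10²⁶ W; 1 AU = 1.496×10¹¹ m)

d ≈ 0.335 AU

L = 0.480 × 3.828×10²⁶ = 1.84×10²⁶ W.
From T_eq⁴ = L(1−A)/(16πσd²): d = √[L(1−A)/(16πσT_eq⁴)].
d = √[1.84×10²⁶ × 0.90 / (16π × 5.67×10⁻⁸ × (390)⁴)] = 5.01×10¹⁰ m = 0.335 AU.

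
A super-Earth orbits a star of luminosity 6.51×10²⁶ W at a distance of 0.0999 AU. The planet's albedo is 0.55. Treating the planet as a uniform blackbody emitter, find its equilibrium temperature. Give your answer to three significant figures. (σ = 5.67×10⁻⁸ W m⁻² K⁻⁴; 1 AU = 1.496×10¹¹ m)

T_eq ≈ 824 K

d = 0.0999 AU = 1.49×10¹⁰ m.
Flux: S = L/(4πd²) = 6.51×10²⁶/(4π×(1.49×10¹⁰)²) = 2.32×10⁵ W m⁻².
Energy balance: absorbed = emitted ⇒ πR²·S(1−A) = 4πR²·σT_eq⁴, so T_eq⁴ = S(1−A)/(4σ).
T_eq = [2.32×10⁵ × 0.45 / (4 × 5.67×10⁻⁸)]^(1/4) = (4.60×10¹¹)^(1/4) = 824 K.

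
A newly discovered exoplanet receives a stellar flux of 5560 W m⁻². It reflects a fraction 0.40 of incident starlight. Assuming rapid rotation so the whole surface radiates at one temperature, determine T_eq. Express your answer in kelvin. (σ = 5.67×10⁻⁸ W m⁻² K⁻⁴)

T_eq ≈ 348 K

Energy balance: absorbed = emitted ⇒ πR²·S(1−A) = 4πR²·σT_eq⁴, so T_eq⁴ = S(1−A)/(4σ).
T_eq = [5560 × 0.60 / (4 × 5.67×10⁻⁸)]^(1/4) = (1.47×10¹⁰)^(1/4) = 348 K.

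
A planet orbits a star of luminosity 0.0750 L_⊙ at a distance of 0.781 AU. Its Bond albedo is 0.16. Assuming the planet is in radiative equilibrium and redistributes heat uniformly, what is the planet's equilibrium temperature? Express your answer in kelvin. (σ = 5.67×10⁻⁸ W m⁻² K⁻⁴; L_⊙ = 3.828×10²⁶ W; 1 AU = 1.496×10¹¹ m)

T_eq ≈ 158 K

d = 0.781 AU = 1.17×10¹¹ m.
L = 0.0750 × 3.828×10²⁶ = 2.87×10²⁵ W.
Flux: S = L/(4πd²) = 2.87×10²⁵/(4π×(1.17×10¹¹)²) = 167 W m⁻².
Energy balance: absorbed = emitted ⇒ πR²·S(1−A) = 4πR²·σT_eq⁴, so T_eq⁴ = S(1−A)/(4σ).
T_eq = [167 × 0.84 / (4 × 5.67×10⁻⁸)]^(1/4) = (6.20×10⁸)^(1/4) = 158 K.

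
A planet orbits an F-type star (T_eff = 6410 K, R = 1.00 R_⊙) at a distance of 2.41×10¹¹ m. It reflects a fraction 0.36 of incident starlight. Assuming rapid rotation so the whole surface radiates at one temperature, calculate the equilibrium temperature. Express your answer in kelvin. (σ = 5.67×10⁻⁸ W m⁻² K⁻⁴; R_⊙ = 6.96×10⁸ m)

R_⋆ = 1.00 × 6.96×10⁸ = 6.96×10⁸ m.
L = 4πR_⋆²σT_⋆⁴ = 4π(6.96×10⁸)² × 5.67×10⁻⁸ × (6410)⁴ = 5.83×10²⁶ W.
S = L/(4πd²) = 798 W m⁻².
Energy balance: absorbed = emitted ⇒ πR²·S(1−A) = 4πR²·σT_eq⁴, so T_eq⁴ = S(1−A)/(4σ).
T_eq = [798 × 0.64 / (4 × 5.67×10⁻⁸)]^(1/4) = (2.25×10⁹)^(1/4) = 218 K.

T_eq ≈ 218 K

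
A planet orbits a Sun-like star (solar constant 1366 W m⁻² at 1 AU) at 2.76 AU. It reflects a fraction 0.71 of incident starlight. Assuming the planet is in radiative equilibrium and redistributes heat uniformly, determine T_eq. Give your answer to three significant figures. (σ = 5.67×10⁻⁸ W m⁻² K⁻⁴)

Flux at 2.76 AU: S = 1366/2.76² = 179 W m⁻².
Energy balance: absorbed = emitted ⇒ πR²·S(1−A) = 4πR²·σT_eq⁴, so T_eq⁴ = S(1−A)/(4σ).
T_eq = [179 × 0.29 / (4 × 5.67×10⁻⁸)]^(1/4) = (2.29×10⁸)^(1/4) = 123 K.

T_eq ≈ 123 K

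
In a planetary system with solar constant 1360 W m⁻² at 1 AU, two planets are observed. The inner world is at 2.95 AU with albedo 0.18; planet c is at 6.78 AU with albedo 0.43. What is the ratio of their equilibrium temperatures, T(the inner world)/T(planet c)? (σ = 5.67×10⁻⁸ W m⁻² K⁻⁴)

T_eq = [S₀(1−A)/(4σd²)]^(1/4), so T ∝ (1−A)^(1/4) / √d.
T₁ = [1360×0.82/(4×5.67×10⁻⁸×2.95²)]^(1/4) = 154.18 K.
T₂ = [1360×0.57/(4×5.67×10⁻⁸×6.78²)]^(1/4) = 92.86 K.

T₁/T₂ ≈ 1.660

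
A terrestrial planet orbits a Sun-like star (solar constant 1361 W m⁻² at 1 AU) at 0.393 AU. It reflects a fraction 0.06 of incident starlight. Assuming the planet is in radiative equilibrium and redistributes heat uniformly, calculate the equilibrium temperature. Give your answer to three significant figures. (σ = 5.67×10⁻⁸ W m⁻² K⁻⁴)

Flux at 0.393 AU: S = 1361/0.393² = 8810 W m⁻².
Energy balance: absorbed = emitted ⇒ πR²·S(1−A) = 4πR²·σT_eq⁴, so T_eq⁴ = S(1−A)/(4σ).
T_eq = [8810 × 0.94 / (4 × 5.67×10⁻⁸)]^(1/4) = (3.65×10¹⁰)^(1/4) = 437 K.

T_eq ≈ 437 K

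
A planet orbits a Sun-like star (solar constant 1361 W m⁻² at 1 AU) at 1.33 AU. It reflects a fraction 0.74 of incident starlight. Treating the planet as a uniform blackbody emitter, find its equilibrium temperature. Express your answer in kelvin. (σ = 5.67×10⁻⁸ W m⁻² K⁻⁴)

Flux at 1.33 AU: S = 1361/1.33² = 769 W m⁻².
Energy balance: absorbed = emitted ⇒ πR²·S(1−A) = 4πR²·σT_eq⁴, so T_eq⁴ = S(1−A)/(4σ).
T_eq = [769 × 0.26 / (4 × 5.67×10⁻⁸)]^(1/4) = (8.82×10⁸)^(1/4) = 172 K.

T_eq ≈ 172 K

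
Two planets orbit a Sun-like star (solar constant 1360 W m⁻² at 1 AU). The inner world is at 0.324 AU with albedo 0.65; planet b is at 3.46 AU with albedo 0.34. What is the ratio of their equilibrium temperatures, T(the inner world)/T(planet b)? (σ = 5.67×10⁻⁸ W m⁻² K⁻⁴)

T_eq = [S₀(1−A)/(4σd²)]^(1/4), so T ∝ (1−A)^(1/4) / √d.
T₁ = [1360×0.35/(4×5.67×10⁻⁸×0.324²)]^(1/4) = 376.03 K.
T₂ = [1360×0.66/(4×5.67×10⁻⁸×3.46²)]^(1/4) = 134.84 K.

T₁/T₂ ≈ 2.789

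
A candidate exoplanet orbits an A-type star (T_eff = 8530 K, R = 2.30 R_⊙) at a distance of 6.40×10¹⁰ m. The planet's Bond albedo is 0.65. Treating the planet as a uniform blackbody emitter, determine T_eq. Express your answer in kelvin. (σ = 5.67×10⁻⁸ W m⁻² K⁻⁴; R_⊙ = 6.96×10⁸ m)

R_⋆ = 2.30 × 6.96×10⁸ = 1.60×10⁹ m.
L = 4πR_⋆²σT_⋆⁴ = 4π(1.60×10⁹)² × 5.67×10⁻⁸ × (8530)⁴ = 9.67×10²⁷ W.
S = L/(4πd²) = 1.88×10⁵ W m⁻².
Energy balance: absorbed = emitted ⇒ πR²·S(1−A) = 4πR²·σT_eq⁴, so T_eq⁴ = S(1−A)/(4σ).
T_eq = [1.88×10⁵ × 0.35 / (4 × 5.67×10⁻⁸)]^(1/4) = (2.90×10¹¹)^(1/4) = 734 K.

T_eq ≈ 734 K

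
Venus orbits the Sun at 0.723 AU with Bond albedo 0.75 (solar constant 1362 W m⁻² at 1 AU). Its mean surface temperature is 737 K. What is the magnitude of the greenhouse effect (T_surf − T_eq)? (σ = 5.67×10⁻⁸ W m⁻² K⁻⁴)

S = 1362/0.723² = 2606 W m⁻².
T_eq = [S(1−A)/(4σ)]^(1/4) = [2606×0.25/(4×5.67×10⁻⁸)]^(1/4) = 231.5 K.
ΔT = T_surf − T_eq = 737 − 231.5.

ΔT ≈ 505.5 K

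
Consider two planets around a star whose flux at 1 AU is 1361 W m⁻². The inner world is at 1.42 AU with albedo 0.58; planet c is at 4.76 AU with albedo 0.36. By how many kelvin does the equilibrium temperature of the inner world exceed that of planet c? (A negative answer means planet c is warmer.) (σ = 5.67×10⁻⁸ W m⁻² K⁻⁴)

ΔT ≈ 73.9 K

T_eq = [S₀(1−A)/(4σd²)]^(1/4), so T ∝ (1−A)^(1/4) / √d.
T₁ = [1361×0.42/(4×5.67×10⁻⁸×1.42²)]^(1/4) = 188.03 K.
T₂ = [1361×0.64/(4×5.67×10⁻⁸×4.76²)]^(1/4) = 114.10 K.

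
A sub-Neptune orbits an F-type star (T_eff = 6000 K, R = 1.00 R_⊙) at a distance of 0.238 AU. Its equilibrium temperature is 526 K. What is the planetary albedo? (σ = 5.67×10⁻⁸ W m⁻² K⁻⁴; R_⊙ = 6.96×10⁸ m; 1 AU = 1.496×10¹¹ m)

R_⋆ = 1.00 × 6.96×10⁸ = 6.96×10⁸ m.
d = 0.238 AU = 3.56×10¹⁰ m.
L = 4πR_⋆²σT_⋆⁴ = 4π(6.96×10⁸)² × 5.67×10⁻⁸ × (6000)⁴ = 4.47×10²⁶ W.
S = L/(4πd²) = 2.81×10⁴ W m⁻².
From T_eq⁴ = S(1−A)/(4σ): 1−A = 4σT_eq⁴/S.
1−A = 4 × 5.67×10⁻⁸ × (526)⁴ / 2.81×10⁴ = 0.618.

A ≈ 0.38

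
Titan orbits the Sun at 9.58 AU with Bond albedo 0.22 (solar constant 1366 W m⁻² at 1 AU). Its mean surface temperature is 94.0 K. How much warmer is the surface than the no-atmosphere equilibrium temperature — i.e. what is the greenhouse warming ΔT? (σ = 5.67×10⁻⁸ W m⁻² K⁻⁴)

ΔT ≈ 9.4 K

S = 1366/9.58² = 14.88 W m⁻².
T_eq = [S(1−A)/(4σ)]^(1/4) = [14.88×0.78/(4×5.67×10⁻⁸)]^(1/4) = 84.6 K.
ΔT = T_surf − T_eq = 94 − 84.6.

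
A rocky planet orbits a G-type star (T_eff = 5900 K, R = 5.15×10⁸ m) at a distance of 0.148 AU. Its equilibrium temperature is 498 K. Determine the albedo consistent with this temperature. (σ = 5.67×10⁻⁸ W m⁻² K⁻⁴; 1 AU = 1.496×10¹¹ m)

A ≈ 0.62

d = 0.148 AU = 2.21×10¹⁰ m.
L = 4πR_⋆²σT_⋆⁴ = 4π(5.15×10⁸)² × 5.67×10⁻⁸ × (5900)⁴ = 2.29×10²⁶ W.
S = L/(4πd²) = 3.72×10⁴ W m⁻².
From T_eq⁴ = S(1−A)/(4σ): 1−A = 4σT_eq⁴/S.
1−A = 4 × 5.67×10⁻⁸ × (498)⁴ / 3.72×10⁴ = 0.375.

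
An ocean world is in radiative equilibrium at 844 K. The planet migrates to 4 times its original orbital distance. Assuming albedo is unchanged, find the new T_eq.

T_eq ∝ L^(1/4) · d^(−1/2).
T′ = 844 / 4^(1/2) = 422 K.

T_eq ≈ 422 K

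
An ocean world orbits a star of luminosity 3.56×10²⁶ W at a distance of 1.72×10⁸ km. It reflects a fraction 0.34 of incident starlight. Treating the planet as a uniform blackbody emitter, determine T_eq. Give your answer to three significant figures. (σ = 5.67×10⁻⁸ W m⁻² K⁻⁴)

T_eq ≈ 230 K

d = 1.72×10⁸ km = 1.72×10¹¹ m.
Flux: S = L/(4πd²) = 3.56×10²⁶/(4π×(1.72×10¹¹)²) = 958 W m⁻².
Energy balance: absorbed = emitted ⇒ πR²·S(1−A) = 4πR²·σT_eq⁴, so T_eq⁴ = S(1−A)/(4σ).
T_eq = [958 × 0.66 / (4 × 5.67×10⁻⁸)]^(1/4) = (2.79×10⁹)^(1/4) = 230 K.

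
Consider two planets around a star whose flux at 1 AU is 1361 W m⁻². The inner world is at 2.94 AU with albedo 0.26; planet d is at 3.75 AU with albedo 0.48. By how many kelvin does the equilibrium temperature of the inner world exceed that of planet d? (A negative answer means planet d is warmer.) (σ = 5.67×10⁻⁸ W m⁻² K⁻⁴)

ΔT ≈ 28.5 K

T_eq = [S₀(1−A)/(4σd²)]^(1/4), so T ∝ (1−A)^(1/4) / √d.
T₁ = [1361×0.74/(4×5.67×10⁻⁸×2.94²)]^(1/4) = 150.55 K.
T₂ = [1361×0.52/(4×5.67×10⁻⁸×3.75²)]^(1/4) = 122.05 K.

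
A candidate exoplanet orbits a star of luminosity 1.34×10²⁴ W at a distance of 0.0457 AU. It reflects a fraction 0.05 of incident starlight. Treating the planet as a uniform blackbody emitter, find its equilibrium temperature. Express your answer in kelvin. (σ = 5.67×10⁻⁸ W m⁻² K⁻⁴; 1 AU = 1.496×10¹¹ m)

T_eq ≈ 313 K

d = 0.0457 AU = 6.84×10⁹ m.
Flux: S = L/(4πd²) = 1.34×10²⁴/(4π×(6.84×10⁹)²) = 2280 W m⁻².
Energy balance: absorbed = emitted ⇒ πR²·S(1−A) = 4πR²·σT_eq⁴, so T_eq⁴ = S(1−A)/(4σ).
T_eq = [2280 × 0.95 / (4 × 5.67×10⁻⁸)]^(1/4) = (9.56×10⁹)^(1/4) = 313 K.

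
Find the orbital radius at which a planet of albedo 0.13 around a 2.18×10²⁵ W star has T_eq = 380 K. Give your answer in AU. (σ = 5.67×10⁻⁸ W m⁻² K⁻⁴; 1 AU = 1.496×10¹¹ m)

d ≈ 0.119 AU

From T_eq⁴ = L(1−A)/(16πσd²): d = √[L(1−A)/(16πσT_eq⁴)].
d = √[2.18×10²⁵ × 0.87 / (16π × 5.67×10⁻⁸ × (380)⁴)] = 1.79×10¹⁰ m = 0.119 AU.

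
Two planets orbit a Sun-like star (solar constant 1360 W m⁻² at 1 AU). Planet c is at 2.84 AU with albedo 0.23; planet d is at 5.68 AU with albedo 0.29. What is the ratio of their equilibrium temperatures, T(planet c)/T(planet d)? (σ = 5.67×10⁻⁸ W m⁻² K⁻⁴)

T₁/T₂ ≈ 1.443

T_eq = [S₀(1−A)/(4σd²)]^(1/4), so T ∝ (1−A)^(1/4) / √d.
T₁ = [1360×0.77/(4×5.67×10⁻⁸×2.84²)]^(1/4) = 154.68 K.
T₂ = [1360×0.71/(4×5.67×10⁻⁸×5.68²)]^(1/4) = 107.18 K.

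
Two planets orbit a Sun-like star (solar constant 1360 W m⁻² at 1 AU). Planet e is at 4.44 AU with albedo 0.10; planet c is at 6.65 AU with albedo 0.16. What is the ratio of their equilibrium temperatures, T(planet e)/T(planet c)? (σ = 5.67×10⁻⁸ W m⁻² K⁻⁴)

T₁/T₂ ≈ 1.245

T_eq = [S₀(1−A)/(4σd²)]^(1/4), so T ∝ (1−A)^(1/4) / √d.
T₁ = [1360×0.90/(4×5.67×10⁻⁸×4.44²)]^(1/4) = 128.63 K.
T₂ = [1360×0.84/(4×5.67×10⁻⁸×6.65²)]^(1/4) = 103.31 K.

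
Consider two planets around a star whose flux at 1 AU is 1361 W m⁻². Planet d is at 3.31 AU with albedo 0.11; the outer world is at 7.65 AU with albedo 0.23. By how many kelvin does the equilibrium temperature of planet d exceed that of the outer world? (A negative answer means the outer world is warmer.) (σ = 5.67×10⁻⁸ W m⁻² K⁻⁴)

ΔT ≈ 54.3 K

T_eq = [S₀(1−A)/(4σd²)]^(1/4), so T ∝ (1−A)^(1/4) / √d.
T₁ = [1361×0.89/(4×5.67×10⁻⁸×3.31²)]^(1/4) = 148.59 K.
T₂ = [1361×0.77/(4×5.67×10⁻⁸×7.65²)]^(1/4) = 94.26 K.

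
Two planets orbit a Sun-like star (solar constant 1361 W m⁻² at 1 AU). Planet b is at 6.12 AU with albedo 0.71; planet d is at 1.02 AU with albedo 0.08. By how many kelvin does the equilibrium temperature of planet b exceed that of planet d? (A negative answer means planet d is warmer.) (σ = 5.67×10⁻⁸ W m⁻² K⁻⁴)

ΔT ≈ -187.3 K

T_eq = [S₀(1−A)/(4σd²)]^(1/4), so T ∝ (1−A)^(1/4) / √d.
T₁ = [1361×0.29/(4×5.67×10⁻⁸×6.12²)]^(1/4) = 82.56 K.
T₂ = [1361×0.92/(4×5.67×10⁻⁸×1.02²)]^(1/4) = 269.90 K.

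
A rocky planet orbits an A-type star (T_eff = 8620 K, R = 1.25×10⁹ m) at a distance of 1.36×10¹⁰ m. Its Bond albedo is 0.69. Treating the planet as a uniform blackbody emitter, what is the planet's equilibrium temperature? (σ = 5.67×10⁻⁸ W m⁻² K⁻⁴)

L = 4πR_⋆²σT_⋆⁴ = 4π(1.25×10⁹)² × 5.67×10⁻⁸ × (8620)⁴ = 6.15×10²⁷ W.
S = L/(4πd²) = 2.64×10⁶ W m⁻².
Energy balance: absorbed = emitted ⇒ πR²·S(1−A) = 4πR²·σT_eq⁴, so T_eq⁴ = S(1−A)/(4σ).
T_eq = [2.64×10⁶ × 0.31 / (4 × 5.67×10⁻⁸)]^(1/4) = (3.61×10¹²)^(1/4) = 1380 K.

T_eq ≈ 1380 K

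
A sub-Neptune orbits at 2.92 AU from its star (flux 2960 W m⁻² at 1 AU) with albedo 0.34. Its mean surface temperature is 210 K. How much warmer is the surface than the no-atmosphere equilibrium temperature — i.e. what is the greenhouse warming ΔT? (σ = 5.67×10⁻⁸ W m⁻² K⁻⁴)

ΔT ≈ 31.7 K

S = 2960/2.92² = 347.2 W m⁻².
T_eq = [S(1−A)/(4σ)]^(1/4) = [347.2×0.66/(4×5.67×10⁻⁸)]^(1/4) = 178.3 K.
ΔT = T_surf − T_eq = 210 − 178.3.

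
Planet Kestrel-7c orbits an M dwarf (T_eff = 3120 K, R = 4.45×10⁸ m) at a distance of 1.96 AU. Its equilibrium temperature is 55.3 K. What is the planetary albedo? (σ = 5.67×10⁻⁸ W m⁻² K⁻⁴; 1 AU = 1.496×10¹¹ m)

A ≈ 0.83

d = 1.96 AU = 2.93×10¹¹ m.
L = 4πR_⋆²σT_⋆⁴ = 4π(4.45×10⁸)² × 5.67×10⁻⁸ × (3120)⁴ = 1.34×10²⁵ W.
S = L/(4πd²) = 12.4 W m⁻².
From T_eq⁴ = S(1−A)/(4σ): 1−A = 4σT_eq⁴/S.
1−A = 4 × 5.67×10⁻⁸ × (55.3)⁴ / 12.4 = 0.171.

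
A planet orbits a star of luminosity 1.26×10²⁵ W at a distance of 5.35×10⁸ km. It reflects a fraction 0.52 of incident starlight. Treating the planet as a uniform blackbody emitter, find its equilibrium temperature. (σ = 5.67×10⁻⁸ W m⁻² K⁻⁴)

T_eq ≈ 52.2 K

d = 5.35×10⁸ km = 5.35×10¹¹ m.
Flux: S = L/(4πd²) = 1.26×10²⁵/(4π×(5.35×10¹¹)²) = 3.50 W m⁻².
Energy balance: absorbed = emitted ⇒ πR²·S(1−A) = 4πR²·σT_eq⁴, so T_eq⁴ = S(1−A)/(4σ).
T_eq = [3.50 × 0.48 / (4 × 5.67×10⁻⁸)]^(1/4) = (7.41×10⁶)^(1/4) = 52.2 K.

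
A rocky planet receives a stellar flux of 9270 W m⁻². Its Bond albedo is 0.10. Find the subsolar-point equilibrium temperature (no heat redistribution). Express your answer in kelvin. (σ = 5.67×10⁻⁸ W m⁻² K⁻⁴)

At the subsolar point the surface absorbs S(1−A) and emits σT⁴ per unit area — no factor of 4, since only the local patch is in balance.
T = [9270 × 0.90 / 5.67×10⁻⁸]^(1/4) = (1.47×10¹¹)^(1/4) = 619 K.

T_ss ≈ 619 K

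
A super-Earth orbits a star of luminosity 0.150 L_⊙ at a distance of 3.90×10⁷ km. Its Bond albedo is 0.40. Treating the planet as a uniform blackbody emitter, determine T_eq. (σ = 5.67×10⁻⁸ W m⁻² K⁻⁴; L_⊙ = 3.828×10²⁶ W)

T_eq ≈ 299 K

d = 3.90×10⁷ km = 3.90×10¹⁰ m.
L = 0.150 × 3.828×10²⁶ = 5.74×10²⁵ W.
Flux: S = L/(4πd²) = 5.74×10²⁵/(4π×(3.90×10¹⁰)²) = 3000 W m⁻².
Energy balance: absorbed = emitted ⇒ πR²·S(1−A) = 4πR²·σT_eq⁴, so T_eq⁴ = S(1−A)/(4σ).
T_eq = [3000 × 0.60 / (4 × 5.67×10⁻⁸)]^(1/4) = (7.95×10⁹)^(1/4) = 299 K.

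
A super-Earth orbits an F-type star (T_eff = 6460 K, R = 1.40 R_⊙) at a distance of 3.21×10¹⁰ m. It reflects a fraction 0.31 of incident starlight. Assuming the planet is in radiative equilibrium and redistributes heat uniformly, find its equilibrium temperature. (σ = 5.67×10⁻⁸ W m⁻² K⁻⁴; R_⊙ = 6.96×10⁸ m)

T_eq ≈ 725 K

R_⋆ = 1.40 × 6.96×10⁸ = 9.74×10⁸ m.
L = 4πR_⋆²σT_⋆⁴ = 4π(9.74×10⁸)² × 5.67×10⁻⁸ × (6460)⁴ = 1.18×10²⁷ W.
S = L/(4πd²) = 9.10×10⁴ W m⁻².
Energy balance: absorbed = emitted ⇒ πR²·S(1−A) = 4πR²·σT_eq⁴, so T_eq⁴ = S(1−A)/(4σ).
T_eq = [9.10×10⁴ × 0.69 / (4 × 5.67×10⁻⁸)]^(1/4) = (2.77×10¹¹)^(1/4) = 725 K.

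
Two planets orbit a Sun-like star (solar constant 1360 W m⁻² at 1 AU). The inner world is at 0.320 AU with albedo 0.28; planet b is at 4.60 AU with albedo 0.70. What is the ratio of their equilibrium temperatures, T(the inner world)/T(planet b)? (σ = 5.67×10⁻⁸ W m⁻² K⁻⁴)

T₁/T₂ ≈ 4.719

T_eq = [S₀(1−A)/(4σd²)]^(1/4), so T ∝ (1−A)^(1/4) / √d.
T₁ = [1360×0.72/(4×5.67×10⁻⁸×0.320²)]^(1/4) = 453.14 K.
T₂ = [1360×0.30/(4×5.67×10⁻⁸×4.60²)]^(1/4) = 96.02 K.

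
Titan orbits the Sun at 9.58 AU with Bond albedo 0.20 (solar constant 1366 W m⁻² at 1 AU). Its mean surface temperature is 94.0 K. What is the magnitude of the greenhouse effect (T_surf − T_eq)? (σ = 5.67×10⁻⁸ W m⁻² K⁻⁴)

S = 1366/9.58² = 14.88 W m⁻².
T_eq = [S(1−A)/(4σ)]^(1/4) = [14.88×0.80/(4×5.67×10⁻⁸)]^(1/4) = 85.1 K.
ΔT = T_surf − T_eq = 94 − 85.1.

ΔT ≈ 8.9 K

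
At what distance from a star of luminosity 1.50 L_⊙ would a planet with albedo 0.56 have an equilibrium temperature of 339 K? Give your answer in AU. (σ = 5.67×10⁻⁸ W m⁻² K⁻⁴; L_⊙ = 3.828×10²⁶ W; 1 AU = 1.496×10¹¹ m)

L = 1.50 × 3.828×10²⁶ = 5.74×10²⁶ W.
From T_eq⁴ = L(1−A)/(16πσd²): d = √[L(1−A)/(16πσT_eq⁴)].
d = √[5.74×10²⁶ × 0.44 / (16π × 5.67×10⁻⁸ × (339)⁴)] = 8.19×10¹⁰ m = 0.548 AU.

d ≈ 0.548 AU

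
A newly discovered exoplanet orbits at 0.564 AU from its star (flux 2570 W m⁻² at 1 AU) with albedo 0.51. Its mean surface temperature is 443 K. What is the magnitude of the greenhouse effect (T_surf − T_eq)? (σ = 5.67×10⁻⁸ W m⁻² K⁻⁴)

ΔT ≈ 79.5 K

S = 2570/0.564² = 8079 W m⁻².
T_eq = [S(1−A)/(4σ)]^(1/4) = [8079×0.49/(4×5.67×10⁻⁸)]^(1/4) = 363.5 K.
ΔT = T_surf − T_eq = 443 − 363.5.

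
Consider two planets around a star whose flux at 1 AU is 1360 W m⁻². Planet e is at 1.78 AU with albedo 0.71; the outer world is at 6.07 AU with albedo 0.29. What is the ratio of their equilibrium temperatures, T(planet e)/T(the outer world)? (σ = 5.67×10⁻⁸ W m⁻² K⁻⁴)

T_eq = [S₀(1−A)/(4σd²)]^(1/4), so T ∝ (1−A)^(1/4) / √d.
T₁ = [1360×0.29/(4×5.67×10⁻⁸×1.78²)]^(1/4) = 153.06 K.
T₂ = [1360×0.71/(4×5.67×10⁻⁸×6.07²)]^(1/4) = 103.68 K.

T₁/T₂ ≈ 1.476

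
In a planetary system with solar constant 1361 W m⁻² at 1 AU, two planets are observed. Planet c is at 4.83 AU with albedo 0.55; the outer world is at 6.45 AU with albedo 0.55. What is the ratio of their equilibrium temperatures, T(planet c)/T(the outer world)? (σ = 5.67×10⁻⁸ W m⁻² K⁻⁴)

T_eq = [S₀(1−A)/(4σd²)]^(1/4), so T ∝ (1−A)^(1/4) / √d.
T₁ = [1361×0.45/(4×5.67×10⁻⁸×4.83²)]^(1/4) = 103.72 K.
T₂ = [1361×0.45/(4×5.67×10⁻⁸×6.45²)]^(1/4) = 89.76 K.

T₁/T₂ ≈ 1.156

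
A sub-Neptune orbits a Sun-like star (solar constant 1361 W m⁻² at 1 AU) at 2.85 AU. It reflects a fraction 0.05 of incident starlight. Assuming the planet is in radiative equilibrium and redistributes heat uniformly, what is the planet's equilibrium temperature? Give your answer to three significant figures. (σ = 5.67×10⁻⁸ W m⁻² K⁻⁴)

T_eq ≈ 163 K

Flux at 2.85 AU: S = 1361/2.85² = 168 W m⁻².
Energy balance: absorbed = emitted ⇒ πR²·S(1−A) = 4πR²·σT_eq⁴, so T_eq⁴ = S(1−A)/(4σ).
T_eq = [168 × 0.95 / (4 × 5.67×10⁻⁸)]^(1/4) = (7.02×10⁸)^(1/4) = 163 K.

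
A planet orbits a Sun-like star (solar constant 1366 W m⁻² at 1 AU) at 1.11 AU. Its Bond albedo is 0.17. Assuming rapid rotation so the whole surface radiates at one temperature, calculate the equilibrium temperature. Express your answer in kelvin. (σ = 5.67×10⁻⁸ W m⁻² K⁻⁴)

T_eq ≈ 252 K

Flux at 1.11 AU: S = 1366/1.11² = 1110 W m⁻².
Energy balance: absorbed = emitted ⇒ πR²·S(1−A) = 4πR²·σT_eq⁴, so T_eq⁴ = S(1−A)/(4σ).
T_eq = [1110 × 0.83 / (4 × 5.67×10⁻⁸)]^(1/4) = (4.06×10⁹)^(1/4) = 252 K.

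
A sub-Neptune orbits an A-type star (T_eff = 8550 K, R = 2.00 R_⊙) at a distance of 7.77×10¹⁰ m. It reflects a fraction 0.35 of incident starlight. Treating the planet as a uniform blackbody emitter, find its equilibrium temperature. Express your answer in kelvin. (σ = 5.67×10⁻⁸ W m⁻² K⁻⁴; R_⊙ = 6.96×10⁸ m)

T_eq ≈ 727 K

R_⋆ = 2.00 × 6.96×10⁸ = 1.39×10⁹ m.
L = 4πR_⋆²σT_⋆⁴ = 4π(1.39×10⁹)² × 5.67×10⁻⁸ × (8550)⁴ = 7.38×10²⁷ W.
S = L/(4πd²) = 9.72×10⁴ W m⁻².
Energy balance: absorbed = emitted ⇒ πR²·S(1−A) = 4πR²·σT_eq⁴, so T_eq⁴ = S(1−A)/(4σ).
T_eq = [9.72×10⁴ × 0.65 / (4 × 5.67×10⁻⁸)]^(1/4) = (2.79×10¹¹)^(1/4) = 727 K.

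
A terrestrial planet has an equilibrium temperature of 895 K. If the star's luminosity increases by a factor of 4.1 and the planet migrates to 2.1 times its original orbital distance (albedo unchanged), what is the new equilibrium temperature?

T_eq ≈ 879 K

T_eq ∝ L^(1/4) · d^(−1/2).
T′ = 895 × 4.1^(1/4) / 2.1^(1/2) = 879 K.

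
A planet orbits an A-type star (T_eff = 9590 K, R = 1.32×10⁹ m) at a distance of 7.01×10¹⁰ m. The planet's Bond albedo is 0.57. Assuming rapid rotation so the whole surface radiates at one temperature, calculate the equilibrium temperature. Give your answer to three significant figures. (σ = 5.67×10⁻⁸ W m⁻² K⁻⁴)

T_eq ≈ 754 K

L = 4πR_⋆²σT_⋆⁴ = 4π(1.32×10⁹)² × 5.67×10⁻⁸ × (9590)⁴ = 1.05×10²⁸ W.
S = L/(4πd²) = 1.70×10⁵ W m⁻².
Energy balance: absorbed = emitted ⇒ πR²·S(1−A) = 4πR²·σT_eq⁴, so T_eq⁴ = S(1−A)/(4σ).
T_eq = [1.70×10⁵ × 0.43 / (4 × 5.67×10⁻⁸)]^(1/4) = (3.22×10¹¹)^(1/4) = 754 K.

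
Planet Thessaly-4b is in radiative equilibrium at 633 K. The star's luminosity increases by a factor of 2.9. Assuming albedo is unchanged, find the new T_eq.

T_eq ∝ L^(1/4) · d^(−1/2).
T′ = 633 × 2.9^(1/4) = 826 K.

T_eq ≈ 826 K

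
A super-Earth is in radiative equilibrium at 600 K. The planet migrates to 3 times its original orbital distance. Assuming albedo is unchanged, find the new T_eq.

T_eq ≈ 346 K

T_eq ∝ L^(1/4) · d^(−1/2).
T′ = 600 / 3^(1/2) = 346 K.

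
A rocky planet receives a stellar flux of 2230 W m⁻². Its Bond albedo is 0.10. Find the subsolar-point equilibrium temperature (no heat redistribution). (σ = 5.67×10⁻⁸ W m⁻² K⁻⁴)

At the subsolar point the surface absorbs S(1−A) and emits σT⁴ per unit area — no factor of 4, since only the local patch is in balance.
T = [2230 × 0.90 / 5.67×10⁻⁸]^(1/4) = (3.54×10¹⁰)^(1/4) = 434 K.

T_ss ≈ 434 K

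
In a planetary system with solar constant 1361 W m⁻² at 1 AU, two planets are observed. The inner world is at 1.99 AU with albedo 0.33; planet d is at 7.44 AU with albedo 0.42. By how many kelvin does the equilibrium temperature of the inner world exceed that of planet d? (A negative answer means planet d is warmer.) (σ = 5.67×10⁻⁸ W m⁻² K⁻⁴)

T_eq = [S₀(1−A)/(4σd²)]^(1/4), so T ∝ (1−A)^(1/4) / √d.
T₁ = [1361×0.67/(4×5.67×10⁻⁸×1.99²)]^(1/4) = 178.50 K.
T₂ = [1361×0.58/(4×5.67×10⁻⁸×7.44²)]^(1/4) = 89.05 K.

ΔT ≈ 89.5 K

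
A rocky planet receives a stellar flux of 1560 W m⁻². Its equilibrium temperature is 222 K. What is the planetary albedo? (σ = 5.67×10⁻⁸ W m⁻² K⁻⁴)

From T_eq⁴ = S(1−A)/(4σ): 1−A = 4σT_eq⁴/S.
1−A = 4 × 5.67×10⁻⁸ × (222)⁴ / 1560 = 0.353.

A ≈ 0.65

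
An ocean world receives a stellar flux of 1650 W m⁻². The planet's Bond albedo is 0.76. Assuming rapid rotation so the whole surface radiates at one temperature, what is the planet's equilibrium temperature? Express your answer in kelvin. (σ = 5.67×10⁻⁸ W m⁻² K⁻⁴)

T_eq ≈ 204 K

Energy balance: absorbed = emitted ⇒ πR²·S(1−A) = 4πR²·σT_eq⁴, so T_eq⁴ = S(1−A)/(4σ).
T_eq = [1650 × 0.24 / (4 × 5.67×10⁻⁸)]^(1/4) = (1.75×10⁹)^(1/4) = 204 K.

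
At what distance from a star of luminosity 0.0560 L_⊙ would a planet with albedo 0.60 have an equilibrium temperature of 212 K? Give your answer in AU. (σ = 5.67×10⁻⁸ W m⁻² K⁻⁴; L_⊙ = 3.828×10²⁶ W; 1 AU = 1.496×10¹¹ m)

L = 0.0560 × 3.828×10²⁶ = 2.14×10²⁵ W.
From T_eq⁴ = L(1−A)/(16πσd²): d = √[L(1−A)/(16πσT_eq⁴)].
d = √[2.14×10²⁵ × 0.40 / (16π × 5.67×10⁻⁸ × (212)⁴)] = 3.86×10¹⁰ m = 0.258 AU.

d ≈ 0.258 AU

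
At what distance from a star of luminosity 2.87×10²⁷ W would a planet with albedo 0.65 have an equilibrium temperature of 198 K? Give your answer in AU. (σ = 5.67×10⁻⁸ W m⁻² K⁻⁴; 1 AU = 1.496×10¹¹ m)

From T_eq⁴ = L(1−A)/(16πσd²): d = √[L(1−A)/(16πσT_eq⁴)].
d = √[2.87×10²⁷ × 0.35 / (16π × 5.67×10⁻⁸ × (198)⁴)] = 4.79×10¹¹ m = 3.20 AU.

d ≈ 3.20 AU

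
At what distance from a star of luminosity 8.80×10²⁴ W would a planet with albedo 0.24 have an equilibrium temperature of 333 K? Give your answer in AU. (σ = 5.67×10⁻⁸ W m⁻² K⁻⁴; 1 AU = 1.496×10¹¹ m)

d ≈ 0.0923 AU

From T_eq⁴ = L(1−A)/(16πσd²): d = √[L(1−A)/(16πσT_eq⁴)].
d = √[8.80×10²⁴ × 0.76 / (16π × 5.67×10⁻⁸ × (333)⁴)] = 1.38×10¹⁰ m = 0.0923 AU.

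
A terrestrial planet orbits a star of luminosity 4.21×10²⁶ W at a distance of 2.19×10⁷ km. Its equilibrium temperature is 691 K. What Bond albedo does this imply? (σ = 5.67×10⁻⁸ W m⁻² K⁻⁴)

d = 2.19×10⁷ km = 2.19×10¹⁰ m.
Flux: S = L/(4πd²) = 4.21×10²⁶/(4π×(2.19×10¹⁰)²) = 6.99×10⁴ W m⁻².
From T_eq⁴ = S(1−A)/(4σ): 1−A = 4σT_eq⁴/S.
1−A = 4 × 5.67×10⁻⁸ × (691)⁴ / 6.99×10⁴ = 0.740.

A ≈ 0.26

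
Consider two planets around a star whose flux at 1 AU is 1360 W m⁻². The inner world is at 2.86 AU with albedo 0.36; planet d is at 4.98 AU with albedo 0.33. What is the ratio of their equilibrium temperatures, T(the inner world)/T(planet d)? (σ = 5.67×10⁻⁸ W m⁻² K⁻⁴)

T_eq = [S₀(1−A)/(4σd²)]^(1/4), so T ∝ (1−A)^(1/4) / √d.
T₁ = [1360×0.64/(4×5.67×10⁻⁸×2.86²)]^(1/4) = 147.18 K.
T₂ = [1360×0.67/(4×5.67×10⁻⁸×4.98²)]^(1/4) = 112.82 K.

T₁/T₂ ≈ 1.305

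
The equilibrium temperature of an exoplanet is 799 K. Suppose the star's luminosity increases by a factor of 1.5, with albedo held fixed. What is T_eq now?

T_eq ≈ 884 K

T_eq ∝ L^(1/4) · d^(−1/2).
T′ = 799 × 1.5^(1/4) = 884 K.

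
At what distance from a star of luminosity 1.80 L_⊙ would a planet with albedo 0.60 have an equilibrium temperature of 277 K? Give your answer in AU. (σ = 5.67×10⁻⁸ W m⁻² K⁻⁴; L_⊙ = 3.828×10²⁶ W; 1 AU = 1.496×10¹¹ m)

d ≈ 0.857 AU

L = 1.80 × 3.828×10²⁶ = 6.89×10²⁶ W.
From T_eq⁴ = L(1−A)/(16πσd²): d = √[L(1−A)/(16πσT_eq⁴)].
d = √[6.89×10²⁶ × 0.40 / (16π × 5.67×10⁻⁸ × (277)⁴)] = 1.28×10¹¹ m = 0.857 AU.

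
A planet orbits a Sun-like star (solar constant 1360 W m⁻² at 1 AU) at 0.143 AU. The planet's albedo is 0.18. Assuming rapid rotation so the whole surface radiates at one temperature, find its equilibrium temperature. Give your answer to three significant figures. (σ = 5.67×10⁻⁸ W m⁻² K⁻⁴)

Flux at 0.143 AU: S = 1360/0.143² = 6.65×10⁴ W m⁻².
Energy balance: absorbed = emitted ⇒ πR²·S(1−A) = 4πR²·σT_eq⁴, so T_eq⁴ = S(1−A)/(4σ).
T_eq = [6.65×10⁴ × 0.82 / (4 × 5.67×10⁻⁸)]^(1/4) = (2.40×10¹¹)^(1/4) = 700 K.

T_eq ≈ 700 K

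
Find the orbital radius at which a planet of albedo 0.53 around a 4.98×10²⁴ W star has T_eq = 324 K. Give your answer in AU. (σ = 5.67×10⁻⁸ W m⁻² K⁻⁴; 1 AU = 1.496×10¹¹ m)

d ≈ 0.0577 AU

From T_eq⁴ = L(1−A)/(16πσd²): d = √[L(1−A)/(16πσT_eq⁴)].
d = √[4.98×10²⁴ × 0.47 / (16π × 5.67×10⁻⁸ × (324)⁴)] = 8.63×10⁹ m = 0.0577 AU.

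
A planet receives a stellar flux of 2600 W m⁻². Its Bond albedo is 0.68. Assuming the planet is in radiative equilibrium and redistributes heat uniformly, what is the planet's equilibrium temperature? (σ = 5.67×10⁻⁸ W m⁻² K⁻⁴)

Energy balance: absorbed = emitted ⇒ πR²·S(1−A) = 4πR²·σT_eq⁴, so T_eq⁴ = S(1−A)/(4σ).
T_eq = [2600 × 0.32 / (4 × 5.67×10⁻⁸)]^(1/4) = (3.67×10⁹)^(1/4) = 246 K.

T_eq ≈ 246 K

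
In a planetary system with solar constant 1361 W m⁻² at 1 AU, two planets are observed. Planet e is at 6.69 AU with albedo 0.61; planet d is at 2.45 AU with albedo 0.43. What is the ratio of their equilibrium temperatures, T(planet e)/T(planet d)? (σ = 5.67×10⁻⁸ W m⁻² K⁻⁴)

T₁/T₂ ≈ 0.550

T_eq = [S₀(1−A)/(4σd²)]^(1/4), so T ∝ (1−A)^(1/4) / √d.
T₁ = [1361×0.39/(4×5.67×10⁻⁸×6.69²)]^(1/4) = 85.04 K.
T₂ = [1361×0.57/(4×5.67×10⁻⁸×2.45²)]^(1/4) = 154.50 K.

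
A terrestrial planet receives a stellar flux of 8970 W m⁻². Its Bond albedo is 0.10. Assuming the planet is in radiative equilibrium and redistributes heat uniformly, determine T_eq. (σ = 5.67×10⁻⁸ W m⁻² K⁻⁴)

T_eq ≈ 434 K

Energy balance: absorbed = emitted ⇒ πR²·S(1−A) = 4πR²·σT_eq⁴, so T_eq⁴ = S(1−A)/(4σ).
T_eq = [8970 × 0.90 / (4 × 5.67×10⁻⁸)]^(1/4) = (3.56×10¹⁰)^(1/4) = 434 K.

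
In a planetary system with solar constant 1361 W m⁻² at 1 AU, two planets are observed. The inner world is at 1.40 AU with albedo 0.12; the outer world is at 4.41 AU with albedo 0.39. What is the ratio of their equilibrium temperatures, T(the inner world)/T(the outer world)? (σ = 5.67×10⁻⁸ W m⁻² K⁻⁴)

T_eq = [S₀(1−A)/(4σd²)]^(1/4), so T ∝ (1−A)^(1/4) / √d.
T₁ = [1361×0.88/(4×5.67×10⁻⁸×1.40²)]^(1/4) = 227.83 K.
T₂ = [1361×0.61/(4×5.67×10⁻⁸×4.41²)]^(1/4) = 117.13 K.

T₁/T₂ ≈ 1.945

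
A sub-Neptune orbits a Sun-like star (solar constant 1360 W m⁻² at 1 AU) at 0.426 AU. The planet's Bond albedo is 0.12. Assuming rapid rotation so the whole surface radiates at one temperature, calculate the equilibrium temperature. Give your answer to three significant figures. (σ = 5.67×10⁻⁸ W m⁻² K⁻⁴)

T_eq ≈ 413 K

Flux at 0.426 AU: S = 1360/0.426² = 7490 W m⁻².
Energy balance: absorbed = emitted ⇒ πR²·S(1−A) = 4πR²·σT_eq⁴, so T_eq⁴ = S(1−A)/(4σ).
T_eq = [7490 × 0.88 / (4 × 5.67×10⁻⁸)]^(1/4) = (2.91×10¹⁰)^(1/4) = 413 K.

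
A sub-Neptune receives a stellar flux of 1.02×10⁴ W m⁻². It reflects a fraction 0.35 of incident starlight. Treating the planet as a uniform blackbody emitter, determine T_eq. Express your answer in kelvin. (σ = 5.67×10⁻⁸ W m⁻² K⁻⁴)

Energy balance: absorbed = emitted ⇒ πR²·S(1−A) = 4πR²·σT_eq⁴, so T_eq⁴ = S(1−A)/(4σ).
T_eq = [1.02×10⁴ × 0.65 / (4 × 5.67×10⁻⁸)]^(1/4) = (2.92×10¹⁰)^(1/4) = 413 K.

T_eq ≈ 413 K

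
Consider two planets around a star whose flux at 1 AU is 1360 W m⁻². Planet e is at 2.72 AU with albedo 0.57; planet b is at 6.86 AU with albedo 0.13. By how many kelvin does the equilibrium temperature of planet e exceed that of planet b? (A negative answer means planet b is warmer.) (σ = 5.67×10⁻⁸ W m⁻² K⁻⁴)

ΔT ≈ 34.0 K

T_eq = [S₀(1−A)/(4σd²)]^(1/4), so T ∝ (1−A)^(1/4) / √d.
T₁ = [1360×0.43/(4×5.67×10⁻⁸×2.72²)]^(1/4) = 136.63 K.
T₂ = [1360×0.87/(4×5.67×10⁻⁸×6.86²)]^(1/4) = 102.61 K.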